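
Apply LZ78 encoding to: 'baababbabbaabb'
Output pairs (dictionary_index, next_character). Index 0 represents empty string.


LZ78 encoding steps:
Dictionary: {0: ''}
Step 1: w='' (idx 0), next='b' -> output (0, 'b'), add 'b' as idx 1
Step 2: w='' (idx 0), next='a' -> output (0, 'a'), add 'a' as idx 2
Step 3: w='a' (idx 2), next='b' -> output (2, 'b'), add 'ab' as idx 3
Step 4: w='ab' (idx 3), next='b' -> output (3, 'b'), add 'abb' as idx 4
Step 5: w='abb' (idx 4), next='a' -> output (4, 'a'), add 'abba' as idx 5
Step 6: w='abb' (idx 4), end of input -> output (4, '')


Encoded: [(0, 'b'), (0, 'a'), (2, 'b'), (3, 'b'), (4, 'a'), (4, '')]


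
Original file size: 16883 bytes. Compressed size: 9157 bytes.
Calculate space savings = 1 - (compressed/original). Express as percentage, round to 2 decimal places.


ratio = compressed/original = 9157/16883 = 0.54238
savings = 1 - ratio = 1 - 0.54238 = 0.45762
as a percentage: 0.45762 * 100 = 45.76%

Space savings = 1 - 9157/16883 = 45.76%


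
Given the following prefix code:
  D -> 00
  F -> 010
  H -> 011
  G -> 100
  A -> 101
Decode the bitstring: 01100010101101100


Decoding step by step:
Bits 011 -> H
Bits 00 -> D
Bits 010 -> F
Bits 101 -> A
Bits 101 -> A
Bits 100 -> G


Decoded message: HDFAAG


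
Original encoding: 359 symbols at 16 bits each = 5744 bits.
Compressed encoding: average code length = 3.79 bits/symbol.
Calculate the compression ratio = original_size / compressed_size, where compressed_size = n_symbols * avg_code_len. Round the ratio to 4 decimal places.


original_size = n_symbols * orig_bits = 359 * 16 = 5744 bits
compressed_size = n_symbols * avg_code_len = 359 * 3.79 = 1360.61 bits
ratio = original_size / compressed_size = 5744 / 1360.61 = 4.2216

Compression ratio = 4.2216


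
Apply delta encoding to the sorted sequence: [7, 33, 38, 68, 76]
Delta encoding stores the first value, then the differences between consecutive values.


First value: 7
Deltas:
  33 - 7 = 26
  38 - 33 = 5
  68 - 38 = 30
  76 - 68 = 8


Delta encoded: [7, 26, 5, 30, 8]


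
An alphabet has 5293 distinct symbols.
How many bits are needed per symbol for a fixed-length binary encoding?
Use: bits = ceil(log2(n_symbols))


log2(5293) = 12.3699
Bracket: 2^12 = 4096 < 5293 <= 2^13 = 8192
So ceil(log2(5293)) = 13

bits = ceil(log2(5293)) = ceil(12.3699) = 13 bits


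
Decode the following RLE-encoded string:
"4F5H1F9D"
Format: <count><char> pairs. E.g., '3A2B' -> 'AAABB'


Expanding each <count><char> pair:
  4F -> 'FFFF'
  5H -> 'HHHHH'
  1F -> 'F'
  9D -> 'DDDDDDDDD'

Decoded = FFFFHHHHHFDDDDDDDDD


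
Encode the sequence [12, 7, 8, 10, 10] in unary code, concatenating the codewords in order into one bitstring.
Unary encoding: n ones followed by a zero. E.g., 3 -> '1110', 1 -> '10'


Encode each number as n ones followed by a terminating 0:
  12 -> 1111111111110 (13 bits)
  7 -> 11111110 (8 bits)
  8 -> 111111110 (9 bits)
  10 -> 11111111110 (11 bits)
  10 -> 11111111110 (11 bits)
Total length = 13 + 8 + 9 + 11 + 11 = 52 bits.

Unary([12, 7, 8, 10, 10]) = 1111111111110111111101111111101111111111011111111110 (52 bits)


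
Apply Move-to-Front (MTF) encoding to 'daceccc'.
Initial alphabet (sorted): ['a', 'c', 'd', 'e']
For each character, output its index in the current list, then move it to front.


MTF encoding:
'd': index 2 in ['a', 'c', 'd', 'e'] -> ['d', 'a', 'c', 'e']
'a': index 1 in ['d', 'a', 'c', 'e'] -> ['a', 'd', 'c', 'e']
'c': index 2 in ['a', 'd', 'c', 'e'] -> ['c', 'a', 'd', 'e']
'e': index 3 in ['c', 'a', 'd', 'e'] -> ['e', 'c', 'a', 'd']
'c': index 1 in ['e', 'c', 'a', 'd'] -> ['c', 'e', 'a', 'd']
'c': index 0 in ['c', 'e', 'a', 'd'] -> ['c', 'e', 'a', 'd']
'c': index 0 in ['c', 'e', 'a', 'd'] -> ['c', 'e', 'a', 'd']


Output: [2, 1, 2, 3, 1, 0, 0]


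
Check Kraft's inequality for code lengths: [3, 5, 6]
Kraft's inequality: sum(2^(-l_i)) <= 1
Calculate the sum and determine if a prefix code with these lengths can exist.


Sum = 2^(-3) + 2^(-5) + 2^(-6)
    = 0.125 + 0.03125 + 0.015625
    = 11/64 = 0.171875
Since 0.171875 <= 1, Kraft's inequality IS satisfied.
A prefix code with these lengths CAN exist.

Kraft sum = 0.171875. Satisfied.


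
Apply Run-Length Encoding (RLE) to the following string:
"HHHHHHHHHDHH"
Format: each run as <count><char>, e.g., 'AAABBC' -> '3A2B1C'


Scanning runs left to right:
  i=0: run of 'H' x 9 -> '9H'
  i=9: run of 'D' x 1 -> '1D'
  i=10: run of 'H' x 2 -> '2H'

RLE = 9H1D2H


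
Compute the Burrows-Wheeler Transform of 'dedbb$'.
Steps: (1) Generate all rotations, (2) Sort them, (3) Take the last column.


Rotations (sorted):
  0: $dedbb -> last char: b
  1: b$dedb -> last char: b
  2: bb$ded -> last char: d
  3: dbb$de -> last char: e
  4: dedbb$ -> last char: $
  5: edbb$d -> last char: d


BWT = bbde$d


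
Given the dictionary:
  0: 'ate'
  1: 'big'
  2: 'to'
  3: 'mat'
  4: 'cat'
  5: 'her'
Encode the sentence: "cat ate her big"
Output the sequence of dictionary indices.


Look up each word in the dictionary:
  'cat' -> 4
  'ate' -> 0
  'her' -> 5
  'big' -> 1

Encoded: [4, 0, 5, 1]


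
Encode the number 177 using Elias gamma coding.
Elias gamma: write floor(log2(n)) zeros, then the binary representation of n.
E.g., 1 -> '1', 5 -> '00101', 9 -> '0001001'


num_bits = floor(log2(177)) + 1 = 8
leading_zeros = num_bits - 1 = 7
binary(177) = 10110001

Elias gamma(177) = '0000000' + '10110001' = 000000010110001 (15 bits)


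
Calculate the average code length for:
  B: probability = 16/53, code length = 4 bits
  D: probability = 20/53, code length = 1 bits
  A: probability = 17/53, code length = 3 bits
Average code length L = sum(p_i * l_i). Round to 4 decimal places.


Weighted contributions p_i * l_i:
  B: (16/53) * 4 = 64/53
  D: (20/53) * 1 = 20/53
  A: (17/53) * 3 = 51/53
Sum = (64 + 20 + 51)/53 = 135/53

L = 135/53 = 2.5472 bits/symbol


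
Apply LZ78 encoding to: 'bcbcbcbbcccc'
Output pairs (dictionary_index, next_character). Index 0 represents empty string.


LZ78 encoding steps:
Dictionary: {0: ''}
Step 1: w='' (idx 0), next='b' -> output (0, 'b'), add 'b' as idx 1
Step 2: w='' (idx 0), next='c' -> output (0, 'c'), add 'c' as idx 2
Step 3: w='b' (idx 1), next='c' -> output (1, 'c'), add 'bc' as idx 3
Step 4: w='bc' (idx 3), next='b' -> output (3, 'b'), add 'bcb' as idx 4
Step 5: w='bc' (idx 3), next='c' -> output (3, 'c'), add 'bcc' as idx 5
Step 6: w='c' (idx 2), next='c' -> output (2, 'c'), add 'cc' as idx 6


Encoded: [(0, 'b'), (0, 'c'), (1, 'c'), (3, 'b'), (3, 'c'), (2, 'c')]


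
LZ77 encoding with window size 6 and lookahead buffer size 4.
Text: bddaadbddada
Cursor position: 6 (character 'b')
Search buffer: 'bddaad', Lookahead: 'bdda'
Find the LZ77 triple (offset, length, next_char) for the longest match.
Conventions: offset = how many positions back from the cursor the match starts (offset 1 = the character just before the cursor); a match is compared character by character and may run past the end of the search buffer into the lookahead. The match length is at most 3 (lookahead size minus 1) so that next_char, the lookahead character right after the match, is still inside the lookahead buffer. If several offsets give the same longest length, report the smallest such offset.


Try each offset into the search buffer:
  offset=1 (pos 5, char 'd'): match length 0
  offset=2 (pos 4, char 'a'): match length 0
  offset=3 (pos 3, char 'a'): match length 0
  offset=4 (pos 2, char 'd'): match length 0
  offset=5 (pos 1, char 'd'): match length 0
  offset=6 (pos 0, char 'b'): match length 3
Longest match has length 3 at offset 6.
next_char = character at position 6 + 3 = 9 -> 'a'

Best match: offset=6, length=3 (matching 'bdd' starting at position 0)
LZ77 triple: (6, 3, 'a')


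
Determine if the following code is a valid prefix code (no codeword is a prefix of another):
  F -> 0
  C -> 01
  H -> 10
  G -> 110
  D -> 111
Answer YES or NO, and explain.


Checking each pair (does one codeword prefix another?):
  F='0' vs C='01': prefix -- VIOLATION

NO -- this is NOT a valid prefix code. F (0) is a prefix of C (01).


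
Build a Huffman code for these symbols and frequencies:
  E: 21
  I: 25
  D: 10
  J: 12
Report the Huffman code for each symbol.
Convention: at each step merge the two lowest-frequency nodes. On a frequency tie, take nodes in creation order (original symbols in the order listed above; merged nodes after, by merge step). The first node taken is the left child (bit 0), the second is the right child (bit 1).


Huffman tree construction:
Step 1: Merge D(10) + J(12) = 22
Step 2: Merge E(21) + (D+J)(22) = 43
Step 3: Merge I(25) + (E+(D+J))(43) = 68
Read each symbol's code off the tree from the root (left child = 0, right child = 1).

Codes:
  E: 10 (length 2)
  I: 0 (length 1)
  D: 110 (length 3)
  J: 111 (length 3)
Average code length: 133/68 = 1.9559 bits/symbol


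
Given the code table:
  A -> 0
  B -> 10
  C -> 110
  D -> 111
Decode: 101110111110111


Decoding:
10 -> B
111 -> D
0 -> A
111 -> D
110 -> C
111 -> D


Result: BDADCD


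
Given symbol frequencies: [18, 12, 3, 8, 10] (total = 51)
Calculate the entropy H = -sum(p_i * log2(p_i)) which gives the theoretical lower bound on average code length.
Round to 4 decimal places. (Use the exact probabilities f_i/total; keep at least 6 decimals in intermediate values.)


Per-symbol terms -p_i * log2(p_i) with p_i = f_i/51:
  p = 18/51 = 0.352941: log2(p) = -1.502500, -p*log2(p) = 0.530294
  p = 12/51 = 0.235294: log2(p) = -2.087463, -p*log2(p) = 0.491168
  p = 3/51 = 0.058824: log2(p) = -4.087463, -p*log2(p) = 0.240439
  p = 8/51 = 0.156863: log2(p) = -2.672425, -p*log2(p) = 0.419204
  p = 10/51 = 0.196078: log2(p) = -2.350497, -p*log2(p) = 0.460882
H = 0.530294 + 0.491168 + 0.240439 + 0.419204 + 0.460882 = 2.141987

H = 2.142 bits/symbol


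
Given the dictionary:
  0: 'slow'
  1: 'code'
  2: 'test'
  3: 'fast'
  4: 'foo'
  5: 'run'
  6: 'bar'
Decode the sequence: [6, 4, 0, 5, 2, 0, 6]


Look up each index in the dictionary:
  6 -> 'bar'
  4 -> 'foo'
  0 -> 'slow'
  5 -> 'run'
  2 -> 'test'
  0 -> 'slow'
  6 -> 'bar'

Decoded: "bar foo slow run test slow bar"


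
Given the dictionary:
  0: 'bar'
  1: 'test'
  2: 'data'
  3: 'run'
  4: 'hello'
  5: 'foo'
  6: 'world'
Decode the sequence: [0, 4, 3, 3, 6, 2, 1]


Look up each index in the dictionary:
  0 -> 'bar'
  4 -> 'hello'
  3 -> 'run'
  3 -> 'run'
  6 -> 'world'
  2 -> 'data'
  1 -> 'test'

Decoded: "bar hello run run world data test"


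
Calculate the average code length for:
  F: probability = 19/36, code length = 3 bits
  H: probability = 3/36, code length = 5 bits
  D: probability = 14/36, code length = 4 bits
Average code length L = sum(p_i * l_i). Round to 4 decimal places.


Weighted contributions p_i * l_i:
  F: (19/36) * 3 = 57/36
  H: (3/36) * 5 = 15/36
  D: (14/36) * 4 = 56/36
Sum = (57 + 15 + 56)/36 = 128/36

L = 128/36 = 3.5556 bits/symbol


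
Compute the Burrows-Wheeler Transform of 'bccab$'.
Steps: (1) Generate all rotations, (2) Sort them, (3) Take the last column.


Rotations (sorted):
  0: $bccab -> last char: b
  1: ab$bcc -> last char: c
  2: b$bcca -> last char: a
  3: bccab$ -> last char: $
  4: cab$bc -> last char: c
  5: ccab$b -> last char: b


BWT = bca$cb


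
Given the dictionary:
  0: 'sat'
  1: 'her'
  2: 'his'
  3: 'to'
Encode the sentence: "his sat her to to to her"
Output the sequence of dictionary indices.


Look up each word in the dictionary:
  'his' -> 2
  'sat' -> 0
  'her' -> 1
  'to' -> 3
  'to' -> 3
  'to' -> 3
  'her' -> 1

Encoded: [2, 0, 1, 3, 3, 3, 1]


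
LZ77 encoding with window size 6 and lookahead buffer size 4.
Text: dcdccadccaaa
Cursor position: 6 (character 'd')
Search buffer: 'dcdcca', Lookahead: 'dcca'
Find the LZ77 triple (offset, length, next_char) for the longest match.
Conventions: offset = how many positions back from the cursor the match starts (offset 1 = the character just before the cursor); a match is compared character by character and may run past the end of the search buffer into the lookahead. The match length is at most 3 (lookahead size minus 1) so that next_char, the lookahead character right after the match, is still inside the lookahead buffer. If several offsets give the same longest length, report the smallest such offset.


Try each offset into the search buffer:
  offset=1 (pos 5, char 'a'): match length 0
  offset=2 (pos 4, char 'c'): match length 0
  offset=3 (pos 3, char 'c'): match length 0
  offset=4 (pos 2, char 'd'): match length 3
  offset=5 (pos 1, char 'c'): match length 0
  offset=6 (pos 0, char 'd'): match length 2
Longest match has length 3 at offset 4.
next_char = character at position 6 + 3 = 9 -> 'a'

Best match: offset=4, length=3 (matching 'dcc' starting at position 2)
LZ77 triple: (4, 3, 'a')


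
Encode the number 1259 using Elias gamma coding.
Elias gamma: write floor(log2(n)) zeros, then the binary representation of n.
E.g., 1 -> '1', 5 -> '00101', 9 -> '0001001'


num_bits = floor(log2(1259)) + 1 = 11
leading_zeros = num_bits - 1 = 10
binary(1259) = 10011101011

Elias gamma(1259) = '0000000000' + '10011101011' = 000000000010011101011 (21 bits)


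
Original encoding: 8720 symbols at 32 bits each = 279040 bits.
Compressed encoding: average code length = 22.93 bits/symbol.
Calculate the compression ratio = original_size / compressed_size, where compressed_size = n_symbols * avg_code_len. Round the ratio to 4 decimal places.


original_size = n_symbols * orig_bits = 8720 * 32 = 279040 bits
compressed_size = n_symbols * avg_code_len = 8720 * 22.93 = 199949.6 bits
ratio = original_size / compressed_size = 279040 / 199949.6 = 1.3956

Compression ratio = 1.3956


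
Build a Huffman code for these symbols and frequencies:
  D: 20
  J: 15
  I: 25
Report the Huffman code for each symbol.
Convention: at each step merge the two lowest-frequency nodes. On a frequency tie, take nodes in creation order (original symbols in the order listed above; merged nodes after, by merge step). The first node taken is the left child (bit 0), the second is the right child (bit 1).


Huffman tree construction:
Step 1: Merge J(15) + D(20) = 35
Step 2: Merge I(25) + (J+D)(35) = 60
Read each symbol's code off the tree from the root (left child = 0, right child = 1).

Codes:
  D: 11 (length 2)
  J: 10 (length 2)
  I: 0 (length 1)
Average code length: 95/60 = 1.5833 bits/symbol


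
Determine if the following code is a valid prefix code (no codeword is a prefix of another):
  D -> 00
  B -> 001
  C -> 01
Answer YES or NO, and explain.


Checking each pair (does one codeword prefix another?):
  D='00' vs B='001': prefix -- VIOLATION

NO -- this is NOT a valid prefix code. D (00) is a prefix of B (001).


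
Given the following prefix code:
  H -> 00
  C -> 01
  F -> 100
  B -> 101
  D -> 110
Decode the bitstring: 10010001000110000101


Decoding step by step:
Bits 100 -> F
Bits 100 -> F
Bits 01 -> C
Bits 00 -> H
Bits 01 -> C
Bits 100 -> F
Bits 00 -> H
Bits 101 -> B


Decoded message: FFCHCFHB


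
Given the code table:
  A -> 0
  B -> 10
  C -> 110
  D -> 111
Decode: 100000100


Decoding:
10 -> B
0 -> A
0 -> A
0 -> A
0 -> A
10 -> B
0 -> A


Result: BAAAABA


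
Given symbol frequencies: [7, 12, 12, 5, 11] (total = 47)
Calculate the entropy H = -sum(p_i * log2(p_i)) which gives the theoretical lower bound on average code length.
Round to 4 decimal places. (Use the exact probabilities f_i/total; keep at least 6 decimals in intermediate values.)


Per-symbol terms -p_i * log2(p_i) with p_i = f_i/47:
  p = 7/47 = 0.148936: log2(p) = -2.747234, -p*log2(p) = 0.409163
  p = 12/47 = 0.255319: log2(p) = -1.969626, -p*log2(p) = 0.502883
  p = 12/47 = 0.255319: log2(p) = -1.969626, -p*log2(p) = 0.502883
  p = 5/47 = 0.106383: log2(p) = -3.232661, -p*log2(p) = 0.343900
  p = 11/47 = 0.234043: log2(p) = -2.095157, -p*log2(p) = 0.490356
H = 0.409163 + 0.502883 + 0.502883 + 0.343900 + 0.490356 = 2.249185

H = 2.2492 bits/symbol


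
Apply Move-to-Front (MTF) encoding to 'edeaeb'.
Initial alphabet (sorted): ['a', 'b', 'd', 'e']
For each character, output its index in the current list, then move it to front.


MTF encoding:
'e': index 3 in ['a', 'b', 'd', 'e'] -> ['e', 'a', 'b', 'd']
'd': index 3 in ['e', 'a', 'b', 'd'] -> ['d', 'e', 'a', 'b']
'e': index 1 in ['d', 'e', 'a', 'b'] -> ['e', 'd', 'a', 'b']
'a': index 2 in ['e', 'd', 'a', 'b'] -> ['a', 'e', 'd', 'b']
'e': index 1 in ['a', 'e', 'd', 'b'] -> ['e', 'a', 'd', 'b']
'b': index 3 in ['e', 'a', 'd', 'b'] -> ['b', 'e', 'a', 'd']


Output: [3, 3, 1, 2, 1, 3]


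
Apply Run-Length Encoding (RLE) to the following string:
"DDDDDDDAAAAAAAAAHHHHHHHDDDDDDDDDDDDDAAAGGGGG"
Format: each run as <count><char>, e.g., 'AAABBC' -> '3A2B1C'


Scanning runs left to right:
  i=0: run of 'D' x 7 -> '7D'
  i=7: run of 'A' x 9 -> '9A'
  i=16: run of 'H' x 7 -> '7H'
  i=23: run of 'D' x 13 -> '13D'
  i=36: run of 'A' x 3 -> '3A'
  i=39: run of 'G' x 5 -> '5G'

RLE = 7D9A7H13D3A5G


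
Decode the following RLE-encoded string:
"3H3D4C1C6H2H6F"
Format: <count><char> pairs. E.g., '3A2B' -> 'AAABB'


Expanding each <count><char> pair:
  3H -> 'HHH'
  3D -> 'DDD'
  4C -> 'CCCC'
  1C -> 'C'
  6H -> 'HHHHHH'
  2H -> 'HH'
  6F -> 'FFFFFF'

Decoded = HHHDDDCCCCCHHHHHHHHFFFFFF


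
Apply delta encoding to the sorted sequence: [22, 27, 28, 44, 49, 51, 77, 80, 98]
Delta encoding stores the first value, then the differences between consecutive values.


First value: 22
Deltas:
  27 - 22 = 5
  28 - 27 = 1
  44 - 28 = 16
  49 - 44 = 5
  51 - 49 = 2
  77 - 51 = 26
  80 - 77 = 3
  98 - 80 = 18


Delta encoded: [22, 5, 1, 16, 5, 2, 26, 3, 18]


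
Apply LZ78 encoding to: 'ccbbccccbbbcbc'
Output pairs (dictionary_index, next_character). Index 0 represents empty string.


LZ78 encoding steps:
Dictionary: {0: ''}
Step 1: w='' (idx 0), next='c' -> output (0, 'c'), add 'c' as idx 1
Step 2: w='c' (idx 1), next='b' -> output (1, 'b'), add 'cb' as idx 2
Step 3: w='' (idx 0), next='b' -> output (0, 'b'), add 'b' as idx 3
Step 4: w='c' (idx 1), next='c' -> output (1, 'c'), add 'cc' as idx 4
Step 5: w='cc' (idx 4), next='b' -> output (4, 'b'), add 'ccb' as idx 5
Step 6: w='b' (idx 3), next='b' -> output (3, 'b'), add 'bb' as idx 6
Step 7: w='cb' (idx 2), next='c' -> output (2, 'c'), add 'cbc' as idx 7


Encoded: [(0, 'c'), (1, 'b'), (0, 'b'), (1, 'c'), (4, 'b'), (3, 'b'), (2, 'c')]


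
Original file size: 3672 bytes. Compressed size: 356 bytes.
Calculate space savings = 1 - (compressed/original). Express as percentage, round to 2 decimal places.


ratio = compressed/original = 356/3672 = 0.09695
savings = 1 - ratio = 1 - 0.09695 = 0.90305
as a percentage: 0.90305 * 100 = 90.31%

Space savings = 1 - 356/3672 = 90.31%


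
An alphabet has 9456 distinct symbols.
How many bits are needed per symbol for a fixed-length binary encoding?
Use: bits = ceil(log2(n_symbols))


log2(9456) = 13.207
Bracket: 2^13 = 8192 < 9456 <= 2^14 = 16384
So ceil(log2(9456)) = 14

bits = ceil(log2(9456)) = ceil(13.207) = 14 bits


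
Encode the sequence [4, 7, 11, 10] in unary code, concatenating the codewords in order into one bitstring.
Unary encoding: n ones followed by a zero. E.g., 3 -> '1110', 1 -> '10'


Encode each number as n ones followed by a terminating 0:
  4 -> 11110 (5 bits)
  7 -> 11111110 (8 bits)
  11 -> 111111111110 (12 bits)
  10 -> 11111111110 (11 bits)
Total length = 5 + 8 + 12 + 11 = 36 bits.

Unary([4, 7, 11, 10]) = 111101111111011111111111011111111110 (36 bits)


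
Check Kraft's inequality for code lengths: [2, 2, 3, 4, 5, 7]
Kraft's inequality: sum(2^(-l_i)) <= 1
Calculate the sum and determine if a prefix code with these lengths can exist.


Sum = 2^(-2) + 2^(-2) + 2^(-3) + 2^(-4) + 2^(-5) + 2^(-7)
    = 0.25 + 0.25 + 0.125 + 0.0625 + 0.03125 + 0.0078125
    = 93/128 = 0.7265625
Since 0.7265625 <= 1, Kraft's inequality IS satisfied.
A prefix code with these lengths CAN exist.

Kraft sum = 0.7265625. Satisfied.


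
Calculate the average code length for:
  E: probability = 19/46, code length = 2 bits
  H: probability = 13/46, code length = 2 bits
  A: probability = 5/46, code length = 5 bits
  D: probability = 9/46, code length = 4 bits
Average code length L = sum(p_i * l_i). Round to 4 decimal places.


Weighted contributions p_i * l_i:
  E: (19/46) * 2 = 38/46
  H: (13/46) * 2 = 26/46
  A: (5/46) * 5 = 25/46
  D: (9/46) * 4 = 36/46
Sum = (38 + 26 + 25 + 36)/46 = 125/46

L = 125/46 = 2.7174 bits/symbol


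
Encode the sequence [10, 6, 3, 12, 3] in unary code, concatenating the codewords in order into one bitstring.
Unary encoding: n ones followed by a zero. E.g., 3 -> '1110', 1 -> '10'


Encode each number as n ones followed by a terminating 0:
  10 -> 11111111110 (11 bits)
  6 -> 1111110 (7 bits)
  3 -> 1110 (4 bits)
  12 -> 1111111111110 (13 bits)
  3 -> 1110 (4 bits)
Total length = 11 + 7 + 4 + 13 + 4 = 39 bits.

Unary([10, 6, 3, 12, 3]) = 111111111101111110111011111111111101110 (39 bits)


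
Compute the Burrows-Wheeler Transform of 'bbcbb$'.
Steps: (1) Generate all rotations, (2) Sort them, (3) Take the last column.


Rotations (sorted):
  0: $bbcbb -> last char: b
  1: b$bbcb -> last char: b
  2: bb$bbc -> last char: c
  3: bbcbb$ -> last char: $
  4: bcbb$b -> last char: b
  5: cbb$bb -> last char: b


BWT = bbc$bb


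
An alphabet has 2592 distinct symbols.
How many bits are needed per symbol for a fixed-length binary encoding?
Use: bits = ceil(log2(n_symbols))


log2(2592) = 11.3399
Bracket: 2^11 = 2048 < 2592 <= 2^12 = 4096
So ceil(log2(2592)) = 12

bits = ceil(log2(2592)) = ceil(11.3399) = 12 bits


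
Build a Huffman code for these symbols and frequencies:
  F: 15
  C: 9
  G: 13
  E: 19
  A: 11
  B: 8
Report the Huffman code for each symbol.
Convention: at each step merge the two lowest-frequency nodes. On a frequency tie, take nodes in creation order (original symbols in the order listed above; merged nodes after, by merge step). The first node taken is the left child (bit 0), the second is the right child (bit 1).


Huffman tree construction:
Step 1: Merge B(8) + C(9) = 17
Step 2: Merge A(11) + G(13) = 24
Step 3: Merge F(15) + (B+C)(17) = 32
Step 4: Merge E(19) + (A+G)(24) = 43
Step 5: Merge (F+(B+C))(32) + (E+(A+G))(43) = 75
Read each symbol's code off the tree from the root (left child = 0, right child = 1).

Codes:
  F: 00 (length 2)
  C: 011 (length 3)
  G: 111 (length 3)
  E: 10 (length 2)
  A: 110 (length 3)
  B: 010 (length 3)
Average code length: 191/75 = 2.5467 bits/symbol


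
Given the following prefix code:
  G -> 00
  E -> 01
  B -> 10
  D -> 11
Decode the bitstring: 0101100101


Decoding step by step:
Bits 01 -> E
Bits 01 -> E
Bits 10 -> B
Bits 01 -> E
Bits 01 -> E


Decoded message: EEBEE


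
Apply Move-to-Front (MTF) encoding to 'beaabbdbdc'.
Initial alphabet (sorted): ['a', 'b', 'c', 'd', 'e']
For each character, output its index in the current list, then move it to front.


MTF encoding:
'b': index 1 in ['a', 'b', 'c', 'd', 'e'] -> ['b', 'a', 'c', 'd', 'e']
'e': index 4 in ['b', 'a', 'c', 'd', 'e'] -> ['e', 'b', 'a', 'c', 'd']
'a': index 2 in ['e', 'b', 'a', 'c', 'd'] -> ['a', 'e', 'b', 'c', 'd']
'a': index 0 in ['a', 'e', 'b', 'c', 'd'] -> ['a', 'e', 'b', 'c', 'd']
'b': index 2 in ['a', 'e', 'b', 'c', 'd'] -> ['b', 'a', 'e', 'c', 'd']
'b': index 0 in ['b', 'a', 'e', 'c', 'd'] -> ['b', 'a', 'e', 'c', 'd']
'd': index 4 in ['b', 'a', 'e', 'c', 'd'] -> ['d', 'b', 'a', 'e', 'c']
'b': index 1 in ['d', 'b', 'a', 'e', 'c'] -> ['b', 'd', 'a', 'e', 'c']
'd': index 1 in ['b', 'd', 'a', 'e', 'c'] -> ['d', 'b', 'a', 'e', 'c']
'c': index 4 in ['d', 'b', 'a', 'e', 'c'] -> ['c', 'd', 'b', 'a', 'e']


Output: [1, 4, 2, 0, 2, 0, 4, 1, 1, 4]


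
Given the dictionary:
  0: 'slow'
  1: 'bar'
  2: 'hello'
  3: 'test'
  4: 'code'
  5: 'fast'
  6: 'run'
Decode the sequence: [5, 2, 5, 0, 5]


Look up each index in the dictionary:
  5 -> 'fast'
  2 -> 'hello'
  5 -> 'fast'
  0 -> 'slow'
  5 -> 'fast'

Decoded: "fast hello fast slow fast"


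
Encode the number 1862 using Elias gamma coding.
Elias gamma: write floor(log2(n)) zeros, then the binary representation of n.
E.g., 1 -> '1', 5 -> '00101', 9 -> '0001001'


num_bits = floor(log2(1862)) + 1 = 11
leading_zeros = num_bits - 1 = 10
binary(1862) = 11101000110

Elias gamma(1862) = '0000000000' + '11101000110' = 000000000011101000110 (21 bits)


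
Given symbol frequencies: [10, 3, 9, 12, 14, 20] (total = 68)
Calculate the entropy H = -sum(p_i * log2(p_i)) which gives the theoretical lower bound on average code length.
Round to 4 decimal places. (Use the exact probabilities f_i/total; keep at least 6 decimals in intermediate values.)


Per-symbol terms -p_i * log2(p_i) with p_i = f_i/68:
  p = 10/68 = 0.147059: log2(p) = -2.765535, -p*log2(p) = 0.406696
  p = 3/68 = 0.044118: log2(p) = -4.502500, -p*log2(p) = 0.198640
  p = 9/68 = 0.132353: log2(p) = -2.917538, -p*log2(p) = 0.386145
  p = 12/68 = 0.176471: log2(p) = -2.502500, -p*log2(p) = 0.441618
  p = 14/68 = 0.205882: log2(p) = -2.280108, -p*log2(p) = 0.469434
  p = 20/68 = 0.294118: log2(p) = -1.765535, -p*log2(p) = 0.519275
H = 0.406696 + 0.198640 + 0.386145 + 0.441618 + 0.469434 + 0.519275 = 2.421808

H = 2.4218 bits/symbol


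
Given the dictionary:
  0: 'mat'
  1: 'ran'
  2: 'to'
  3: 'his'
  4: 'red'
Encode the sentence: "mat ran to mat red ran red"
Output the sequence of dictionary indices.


Look up each word in the dictionary:
  'mat' -> 0
  'ran' -> 1
  'to' -> 2
  'mat' -> 0
  'red' -> 4
  'ran' -> 1
  'red' -> 4

Encoded: [0, 1, 2, 0, 4, 1, 4]


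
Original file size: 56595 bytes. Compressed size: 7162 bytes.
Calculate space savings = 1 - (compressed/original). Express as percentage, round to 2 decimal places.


ratio = compressed/original = 7162/56595 = 0.126548
savings = 1 - ratio = 1 - 0.126548 = 0.873452
as a percentage: 0.873452 * 100 = 87.35%

Space savings = 1 - 7162/56595 = 87.35%


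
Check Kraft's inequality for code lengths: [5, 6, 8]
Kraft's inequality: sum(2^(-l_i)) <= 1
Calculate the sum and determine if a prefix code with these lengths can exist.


Sum = 2^(-5) + 2^(-6) + 2^(-8)
    = 0.03125 + 0.015625 + 0.00390625
    = 13/256 = 0.05078125
Since 0.05078125 <= 1, Kraft's inequality IS satisfied.
A prefix code with these lengths CAN exist.

Kraft sum = 0.05078125. Satisfied.


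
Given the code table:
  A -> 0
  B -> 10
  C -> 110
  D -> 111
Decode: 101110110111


Decoding:
10 -> B
111 -> D
0 -> A
110 -> C
111 -> D


Result: BDACD


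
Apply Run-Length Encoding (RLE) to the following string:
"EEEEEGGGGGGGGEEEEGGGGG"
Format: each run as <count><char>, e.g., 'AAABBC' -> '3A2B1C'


Scanning runs left to right:
  i=0: run of 'E' x 5 -> '5E'
  i=5: run of 'G' x 8 -> '8G'
  i=13: run of 'E' x 4 -> '4E'
  i=17: run of 'G' x 5 -> '5G'

RLE = 5E8G4E5G


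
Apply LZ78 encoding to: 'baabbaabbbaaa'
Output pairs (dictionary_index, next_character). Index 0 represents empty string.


LZ78 encoding steps:
Dictionary: {0: ''}
Step 1: w='' (idx 0), next='b' -> output (0, 'b'), add 'b' as idx 1
Step 2: w='' (idx 0), next='a' -> output (0, 'a'), add 'a' as idx 2
Step 3: w='a' (idx 2), next='b' -> output (2, 'b'), add 'ab' as idx 3
Step 4: w='b' (idx 1), next='a' -> output (1, 'a'), add 'ba' as idx 4
Step 5: w='ab' (idx 3), next='b' -> output (3, 'b'), add 'abb' as idx 5
Step 6: w='ba' (idx 4), next='a' -> output (4, 'a'), add 'baa' as idx 6
Step 7: w='a' (idx 2), end of input -> output (2, '')


Encoded: [(0, 'b'), (0, 'a'), (2, 'b'), (1, 'a'), (3, 'b'), (4, 'a'), (2, '')]


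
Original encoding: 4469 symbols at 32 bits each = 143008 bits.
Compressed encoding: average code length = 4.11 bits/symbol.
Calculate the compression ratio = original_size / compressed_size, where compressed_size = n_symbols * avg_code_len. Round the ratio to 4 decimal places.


original_size = n_symbols * orig_bits = 4469 * 32 = 143008 bits
compressed_size = n_symbols * avg_code_len = 4469 * 4.11 = 18367.59 bits
ratio = original_size / compressed_size = 143008 / 18367.59 = 7.7859

Compression ratio = 7.7859


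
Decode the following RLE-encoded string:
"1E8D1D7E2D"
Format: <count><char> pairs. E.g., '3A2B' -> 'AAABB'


Expanding each <count><char> pair:
  1E -> 'E'
  8D -> 'DDDDDDDD'
  1D -> 'D'
  7E -> 'EEEEEEE'
  2D -> 'DD'

Decoded = EDDDDDDDDDEEEEEEEDD


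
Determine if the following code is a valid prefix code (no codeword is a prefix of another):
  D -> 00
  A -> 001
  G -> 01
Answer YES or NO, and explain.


Checking each pair (does one codeword prefix another?):
  D='00' vs A='001': prefix -- VIOLATION

NO -- this is NOT a valid prefix code. D (00) is a prefix of A (001).


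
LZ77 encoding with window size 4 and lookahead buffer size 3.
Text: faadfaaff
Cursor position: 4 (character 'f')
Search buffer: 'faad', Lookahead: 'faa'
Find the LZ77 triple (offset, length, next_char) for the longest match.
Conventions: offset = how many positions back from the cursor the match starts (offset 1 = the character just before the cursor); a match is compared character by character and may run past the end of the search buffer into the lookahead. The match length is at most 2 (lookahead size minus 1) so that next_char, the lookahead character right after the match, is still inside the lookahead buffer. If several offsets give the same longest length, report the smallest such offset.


Try each offset into the search buffer:
  offset=1 (pos 3, char 'd'): match length 0
  offset=2 (pos 2, char 'a'): match length 0
  offset=3 (pos 1, char 'a'): match length 0
  offset=4 (pos 0, char 'f'): match length 2
Longest match has length 2 at offset 4.
next_char = character at position 4 + 2 = 6 -> 'a'

Best match: offset=4, length=2 (matching 'fa' starting at position 0)
LZ77 triple: (4, 2, 'a')


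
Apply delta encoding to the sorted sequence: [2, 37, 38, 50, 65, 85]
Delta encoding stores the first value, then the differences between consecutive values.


First value: 2
Deltas:
  37 - 2 = 35
  38 - 37 = 1
  50 - 38 = 12
  65 - 50 = 15
  85 - 65 = 20


Delta encoded: [2, 35, 1, 12, 15, 20]


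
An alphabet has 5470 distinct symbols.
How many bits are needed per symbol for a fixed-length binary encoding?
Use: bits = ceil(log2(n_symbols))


log2(5470) = 12.4173
Bracket: 2^12 = 4096 < 5470 <= 2^13 = 8192
So ceil(log2(5470)) = 13

bits = ceil(log2(5470)) = ceil(12.4173) = 13 bits


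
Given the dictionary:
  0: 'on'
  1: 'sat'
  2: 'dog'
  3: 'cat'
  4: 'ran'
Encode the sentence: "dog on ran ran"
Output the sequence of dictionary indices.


Look up each word in the dictionary:
  'dog' -> 2
  'on' -> 0
  'ran' -> 4
  'ran' -> 4

Encoded: [2, 0, 4, 4]


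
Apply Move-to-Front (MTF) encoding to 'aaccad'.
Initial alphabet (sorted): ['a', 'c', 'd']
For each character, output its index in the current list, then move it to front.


MTF encoding:
'a': index 0 in ['a', 'c', 'd'] -> ['a', 'c', 'd']
'a': index 0 in ['a', 'c', 'd'] -> ['a', 'c', 'd']
'c': index 1 in ['a', 'c', 'd'] -> ['c', 'a', 'd']
'c': index 0 in ['c', 'a', 'd'] -> ['c', 'a', 'd']
'a': index 1 in ['c', 'a', 'd'] -> ['a', 'c', 'd']
'd': index 2 in ['a', 'c', 'd'] -> ['d', 'a', 'c']


Output: [0, 0, 1, 0, 1, 2]


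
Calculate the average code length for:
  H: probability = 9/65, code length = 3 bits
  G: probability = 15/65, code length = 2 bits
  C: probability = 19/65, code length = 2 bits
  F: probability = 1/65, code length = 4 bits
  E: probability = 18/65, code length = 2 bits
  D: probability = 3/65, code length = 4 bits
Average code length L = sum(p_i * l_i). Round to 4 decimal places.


Weighted contributions p_i * l_i:
  H: (9/65) * 3 = 27/65
  G: (15/65) * 2 = 30/65
  C: (19/65) * 2 = 38/65
  F: (1/65) * 4 = 4/65
  E: (18/65) * 2 = 36/65
  D: (3/65) * 4 = 12/65
Sum = (27 + 30 + 38 + 4 + 36 + 12)/65 = 147/65

L = 147/65 = 2.2615 bits/symbol


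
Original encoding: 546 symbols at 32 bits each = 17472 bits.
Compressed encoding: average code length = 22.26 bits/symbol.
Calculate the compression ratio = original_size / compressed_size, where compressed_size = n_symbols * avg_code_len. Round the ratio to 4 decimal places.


original_size = n_symbols * orig_bits = 546 * 32 = 17472 bits
compressed_size = n_symbols * avg_code_len = 546 * 22.26 = 12153.96 bits
ratio = original_size / compressed_size = 17472 / 12153.96 = 1.4376

Compression ratio = 1.4376


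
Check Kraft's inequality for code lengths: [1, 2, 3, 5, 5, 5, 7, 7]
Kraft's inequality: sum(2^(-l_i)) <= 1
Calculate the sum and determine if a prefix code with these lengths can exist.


Sum = 2^(-1) + 2^(-2) + 2^(-3) + 2^(-5) + 2^(-5) + 2^(-5) + 2^(-7) + 2^(-7)
    = 0.5 + 0.25 + 0.125 + 0.03125 + 0.03125 + 0.03125 + 0.0078125 + 0.0078125
    = 126/128 = 0.984375
Since 0.984375 <= 1, Kraft's inequality IS satisfied.
A prefix code with these lengths CAN exist.

Kraft sum = 0.984375. Satisfied.


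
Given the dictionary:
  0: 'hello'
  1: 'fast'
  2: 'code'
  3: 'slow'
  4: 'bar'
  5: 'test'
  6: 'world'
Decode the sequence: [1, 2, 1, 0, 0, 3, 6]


Look up each index in the dictionary:
  1 -> 'fast'
  2 -> 'code'
  1 -> 'fast'
  0 -> 'hello'
  0 -> 'hello'
  3 -> 'slow'
  6 -> 'world'

Decoded: "fast code fast hello hello slow world"


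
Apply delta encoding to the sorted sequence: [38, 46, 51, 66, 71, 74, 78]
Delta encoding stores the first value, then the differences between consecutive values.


First value: 38
Deltas:
  46 - 38 = 8
  51 - 46 = 5
  66 - 51 = 15
  71 - 66 = 5
  74 - 71 = 3
  78 - 74 = 4


Delta encoded: [38, 8, 5, 15, 5, 3, 4]


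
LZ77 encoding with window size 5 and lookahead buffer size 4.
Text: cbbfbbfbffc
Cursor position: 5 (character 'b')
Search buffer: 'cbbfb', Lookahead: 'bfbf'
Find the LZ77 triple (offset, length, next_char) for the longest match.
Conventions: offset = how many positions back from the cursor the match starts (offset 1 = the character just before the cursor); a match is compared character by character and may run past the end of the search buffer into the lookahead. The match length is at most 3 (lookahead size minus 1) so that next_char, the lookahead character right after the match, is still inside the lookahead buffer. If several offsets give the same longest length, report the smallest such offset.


Try each offset into the search buffer:
  offset=1 (pos 4, char 'b'): match length 1
  offset=2 (pos 3, char 'f'): match length 0
  offset=3 (pos 2, char 'b'): match length 3
  offset=4 (pos 1, char 'b'): match length 1
  offset=5 (pos 0, char 'c'): match length 0
Longest match has length 3 at offset 3.
next_char = character at position 5 + 3 = 8 -> 'f'

Best match: offset=3, length=3 (matching 'bfb' starting at position 2)
LZ77 triple: (3, 3, 'f')


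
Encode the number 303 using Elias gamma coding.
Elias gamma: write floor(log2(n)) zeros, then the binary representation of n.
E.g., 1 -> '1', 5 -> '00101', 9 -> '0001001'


num_bits = floor(log2(303)) + 1 = 9
leading_zeros = num_bits - 1 = 8
binary(303) = 100101111

Elias gamma(303) = '00000000' + '100101111' = 00000000100101111 (17 bits)


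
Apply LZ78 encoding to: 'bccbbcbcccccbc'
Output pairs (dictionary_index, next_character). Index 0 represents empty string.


LZ78 encoding steps:
Dictionary: {0: ''}
Step 1: w='' (idx 0), next='b' -> output (0, 'b'), add 'b' as idx 1
Step 2: w='' (idx 0), next='c' -> output (0, 'c'), add 'c' as idx 2
Step 3: w='c' (idx 2), next='b' -> output (2, 'b'), add 'cb' as idx 3
Step 4: w='b' (idx 1), next='c' -> output (1, 'c'), add 'bc' as idx 4
Step 5: w='bc' (idx 4), next='c' -> output (4, 'c'), add 'bcc' as idx 5
Step 6: w='c' (idx 2), next='c' -> output (2, 'c'), add 'cc' as idx 6
Step 7: w='cb' (idx 3), next='c' -> output (3, 'c'), add 'cbc' as idx 7


Encoded: [(0, 'b'), (0, 'c'), (2, 'b'), (1, 'c'), (4, 'c'), (2, 'c'), (3, 'c')]


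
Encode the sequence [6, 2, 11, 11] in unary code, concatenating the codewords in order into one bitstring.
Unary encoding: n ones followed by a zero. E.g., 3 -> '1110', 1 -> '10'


Encode each number as n ones followed by a terminating 0:
  6 -> 1111110 (7 bits)
  2 -> 110 (3 bits)
  11 -> 111111111110 (12 bits)
  11 -> 111111111110 (12 bits)
Total length = 7 + 3 + 12 + 12 = 34 bits.

Unary([6, 2, 11, 11]) = 1111110110111111111110111111111110 (34 bits)


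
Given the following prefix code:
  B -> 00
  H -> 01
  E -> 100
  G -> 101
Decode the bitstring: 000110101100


Decoding step by step:
Bits 00 -> B
Bits 01 -> H
Bits 101 -> G
Bits 01 -> H
Bits 100 -> E


Decoded message: BHGHE


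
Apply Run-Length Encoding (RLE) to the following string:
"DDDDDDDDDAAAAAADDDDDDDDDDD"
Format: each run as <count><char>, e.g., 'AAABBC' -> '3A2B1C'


Scanning runs left to right:
  i=0: run of 'D' x 9 -> '9D'
  i=9: run of 'A' x 6 -> '6A'
  i=15: run of 'D' x 11 -> '11D'

RLE = 9D6A11D


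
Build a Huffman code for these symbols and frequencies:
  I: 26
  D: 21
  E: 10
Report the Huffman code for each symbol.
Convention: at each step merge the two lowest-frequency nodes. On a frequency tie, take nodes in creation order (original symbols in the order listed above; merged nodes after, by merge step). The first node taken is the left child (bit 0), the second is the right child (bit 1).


Huffman tree construction:
Step 1: Merge E(10) + D(21) = 31
Step 2: Merge I(26) + (E+D)(31) = 57
Read each symbol's code off the tree from the root (left child = 0, right child = 1).

Codes:
  I: 0 (length 1)
  D: 11 (length 2)
  E: 10 (length 2)
Average code length: 88/57 = 1.5439 bits/symbol


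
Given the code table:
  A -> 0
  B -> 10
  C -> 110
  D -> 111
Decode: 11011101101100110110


Decoding:
110 -> C
111 -> D
0 -> A
110 -> C
110 -> C
0 -> A
110 -> C
110 -> C


Result: CDACCACC


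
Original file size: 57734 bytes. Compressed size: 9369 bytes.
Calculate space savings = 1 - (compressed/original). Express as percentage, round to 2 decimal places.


ratio = compressed/original = 9369/57734 = 0.162279
savings = 1 - ratio = 1 - 0.162279 = 0.837721
as a percentage: 0.837721 * 100 = 83.77%

Space savings = 1 - 9369/57734 = 83.77%


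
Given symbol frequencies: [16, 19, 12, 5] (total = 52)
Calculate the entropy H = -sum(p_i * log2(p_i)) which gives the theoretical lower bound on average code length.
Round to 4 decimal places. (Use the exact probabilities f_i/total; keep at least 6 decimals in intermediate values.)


Per-symbol terms -p_i * log2(p_i) with p_i = f_i/52:
  p = 16/52 = 0.307692: log2(p) = -1.700440, -p*log2(p) = 0.523212
  p = 19/52 = 0.365385: log2(p) = -1.452512, -p*log2(p) = 0.530726
  p = 12/52 = 0.230769: log2(p) = -2.115477, -p*log2(p) = 0.488187
  p = 5/52 = 0.096154: log2(p) = -3.378512, -p*log2(p) = 0.324857
H = 0.523212 + 0.530726 + 0.488187 + 0.324857 = 1.866982

H = 1.867 bits/symbol


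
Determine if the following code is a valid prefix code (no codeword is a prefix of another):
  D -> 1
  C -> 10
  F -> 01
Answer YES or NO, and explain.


Checking each pair (does one codeword prefix another?):
  D='1' vs C='10': prefix -- VIOLATION

NO -- this is NOT a valid prefix code. D (1) is a prefix of C (10).


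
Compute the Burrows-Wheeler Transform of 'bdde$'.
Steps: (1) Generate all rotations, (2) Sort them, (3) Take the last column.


Rotations (sorted):
  0: $bdde -> last char: e
  1: bdde$ -> last char: $
  2: dde$b -> last char: b
  3: de$bd -> last char: d
  4: e$bdd -> last char: d


BWT = e$bdd


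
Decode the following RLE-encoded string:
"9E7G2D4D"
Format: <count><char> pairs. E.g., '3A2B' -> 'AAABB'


Expanding each <count><char> pair:
  9E -> 'EEEEEEEEE'
  7G -> 'GGGGGGG'
  2D -> 'DD'
  4D -> 'DDDD'

Decoded = EEEEEEEEEGGGGGGGDDDDDD


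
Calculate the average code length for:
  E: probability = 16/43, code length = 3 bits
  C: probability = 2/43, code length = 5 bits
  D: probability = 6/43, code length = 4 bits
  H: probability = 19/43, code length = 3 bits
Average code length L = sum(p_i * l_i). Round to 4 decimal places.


Weighted contributions p_i * l_i:
  E: (16/43) * 3 = 48/43
  C: (2/43) * 5 = 10/43
  D: (6/43) * 4 = 24/43
  H: (19/43) * 3 = 57/43
Sum = (48 + 10 + 24 + 57)/43 = 139/43

L = 139/43 = 3.2326 bits/symbol
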